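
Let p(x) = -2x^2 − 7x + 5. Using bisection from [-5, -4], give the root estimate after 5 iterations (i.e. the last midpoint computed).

m = -4.5, p(m) = -4 (−); new bracket [-4.5, -4]
m = -4.25, p(m) = -1.375 (−); new bracket [-4.25, -4]
m = -4.125, p(m) = -0.15625 (−); new bracket [-4.125, -4]
m = -4.0625, p(m) = 0.4297 (+); new bracket [-4.125, -4.0625]
m = -4.09375, p(m) = 0.1387 (+); new bracket [-4.125, -4.09375]

-4.09375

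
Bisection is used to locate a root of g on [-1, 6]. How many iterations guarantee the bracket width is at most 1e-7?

27

Width after n steps is 7/2^n. Need 2^n ≥ 7/1e-7 = 70000000.
2^26 = 67108864 < 70000000 ≤ 2^27 = 134217728, so n = 27.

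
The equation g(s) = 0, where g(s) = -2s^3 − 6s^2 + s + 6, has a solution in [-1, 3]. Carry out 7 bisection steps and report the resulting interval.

[0.9375, 0.96875]

g(1) = -1 < 0, so the root lies in [-1, 1]
g(0) = 6 > 0, so the root lies in [0, 1]
g(0.5) = 4.75 > 0, so the root lies in [0.5, 1]
g(0.75) = 2.5312 > 0, so the root lies in [0.75, 1]
g(0.875) = 0.9414 > 0, so the root lies in [0.875, 1]
g(0.9375) = 0.0161 > 0, so the root lies in [0.9375, 1]
g(0.96875) = -0.4804 < 0, so the root lies in [0.9375, 0.96875]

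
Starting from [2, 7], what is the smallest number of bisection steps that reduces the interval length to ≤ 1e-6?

Width after n steps is 5/2^n. Need 2^n ≥ 5/1e-6 = 5000000.
2^22 = 4194304 < 5000000 ≤ 2^23 = 8388608, so n = 23.

23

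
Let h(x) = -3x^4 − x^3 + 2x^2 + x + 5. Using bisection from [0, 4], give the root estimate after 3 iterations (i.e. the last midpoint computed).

1.5

x = 2 gives h = -41, negative; keep [0, 2]
x = 1 gives h = 4, positive; keep [1, 2]
x = 1.5 gives h = -7.5625, negative; keep [1, 1.5]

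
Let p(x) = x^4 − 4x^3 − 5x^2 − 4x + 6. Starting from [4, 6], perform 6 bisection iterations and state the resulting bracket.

[5.0625, 5.09375]

x = 5 gives p = -14, negative; keep [5, 6]
x = 5.5 gives p = 82.3125, positive; keep [5, 5.5]
x = 5.25 gives p = 28.066406, positive; keep [5, 5.25]
x = 5.125 gives p = 5.6096, positive; keep [5, 5.125]
x = 5.0625 gives p = -4.539, negative; keep [5.0625, 5.125]
x = 5.09375 gives p = 0.4478, positive; keep [5.0625, 5.09375]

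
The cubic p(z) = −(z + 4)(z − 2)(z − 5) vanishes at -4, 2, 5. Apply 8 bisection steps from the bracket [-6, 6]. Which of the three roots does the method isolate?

z = 0 gives p = -40, negative; keep [-6, 0]
z = -3 gives p = -40, negative; keep [-6, -3]
z = -4.5 gives p = 30.875, positive; keep [-4.5, -3]
z = -3.75 gives p = -12.5781, negative; keep [-4.5, -3.75]
z = -4.125 gives p = 6.9863, positive; keep [-4.125, -3.75]
z = -3.9375 gives p = -3.3167, negative; keep [-4.125, -3.9375]
z = -4.03125 gives p = 1.7022, positive; keep [-4.03125, -3.9375]
z = -3.984375 gives p = -0.8401, negative; keep [-4.03125, -3.984375]

-4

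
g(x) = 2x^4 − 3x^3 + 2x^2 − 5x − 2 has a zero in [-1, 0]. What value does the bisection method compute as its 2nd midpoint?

-0.25

m = -0.5, g(m) = 1.5 (+); new bracket [-0.5, 0]
m = -0.25, g(m) = -0.570312 (−); new bracket [-0.5, -0.25]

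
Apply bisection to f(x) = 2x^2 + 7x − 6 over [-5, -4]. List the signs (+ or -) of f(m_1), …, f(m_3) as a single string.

x = -4.5 gives f = 3, positive; keep [-4.5, -4]
x = -4.25 gives f = 0.375, positive; keep [-4.25, -4]
x = -4.125 gives f = -0.84375, negative; keep [-4.25, -4.125]

++-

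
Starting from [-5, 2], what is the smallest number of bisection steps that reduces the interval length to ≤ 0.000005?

Width after n steps is 7/2^n. Need 2^n ≥ 7/0.000005 = 1400000.
2^20 = 1048576 < 1400000 ≤ 2^21 = 2097152, so n = 21.

21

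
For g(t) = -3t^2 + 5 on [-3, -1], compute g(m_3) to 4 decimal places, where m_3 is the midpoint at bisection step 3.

0.3125

m = -2, g(m) = -7 (−); new bracket [-2, -1]
m = -1.5, g(m) = -1.75 (−); new bracket [-1.5, -1]
m = -1.25, g(m) = 0.3125 (+); new bracket [-1.5, -1.25]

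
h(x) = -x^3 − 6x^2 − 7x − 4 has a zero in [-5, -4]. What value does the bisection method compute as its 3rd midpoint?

-4.625

midpoint -4.5: h = -2.875 < 0 → [-5, -4.5]
midpoint -4.75: h = 1.046875 > 0 → [-4.75, -4.5]
midpoint -4.625: h = -1.037109 < 0 → [-4.75, -4.625]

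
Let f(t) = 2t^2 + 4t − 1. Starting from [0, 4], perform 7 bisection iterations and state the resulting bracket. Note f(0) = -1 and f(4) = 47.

t = 2 gives f = 15, positive; keep [0, 2]
t = 1 gives f = 5, positive; keep [0, 1]
t = 0.5 gives f = 1.5, positive; keep [0, 0.5]
t = 0.25 gives f = 0.125, positive; keep [0, 0.25]
t = 0.125 gives f = -0.4688, negative; keep [0.125, 0.25]
t = 0.1875 gives f = -0.1797, negative; keep [0.1875, 0.25]
t = 0.21875 gives f = -0.0293, negative; keep [0.21875, 0.25]

[0.21875, 0.25]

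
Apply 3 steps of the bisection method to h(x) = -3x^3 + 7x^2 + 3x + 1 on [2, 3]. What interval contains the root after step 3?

[2.625, 2.75]

h(2.5) = 5.375 > 0, so the root lies in [2.5, 3]
h(2.75) = -0.203125 < 0, so the root lies in [2.5, 2.75]
h(2.625) = 2.845703 > 0, so the root lies in [2.625, 2.75]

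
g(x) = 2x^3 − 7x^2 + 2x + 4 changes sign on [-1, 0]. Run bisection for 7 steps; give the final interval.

midpoint -0.5: g = 1 > 0 → [-1, -0.5]
midpoint -0.75: g = -2.28125 < 0 → [-0.75, -0.5]
midpoint -0.625: g = -0.472656 < 0 → [-0.625, -0.5]
midpoint -0.5625: g = 0.3042 > 0 → [-0.625, -0.5625]
midpoint -0.59375: g = -0.0739 < 0 → [-0.59375, -0.5625]
midpoint -0.578125: g = 0.1177 > 0 → [-0.59375, -0.578125]
midpoint -0.5859375: g = 0.0225 > 0 → [-0.59375, -0.5859375]

[-0.59375, -0.5859375]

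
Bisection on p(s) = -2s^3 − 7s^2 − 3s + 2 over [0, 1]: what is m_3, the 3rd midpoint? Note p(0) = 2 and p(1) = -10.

m = 0.5, p(m) = -1.5 (−); new bracket [0, 0.5]
m = 0.25, p(m) = 0.78125 (+); new bracket [0.25, 0.5]
m = 0.375, p(m) = -0.214844 (−); new bracket [0.25, 0.375]

0.375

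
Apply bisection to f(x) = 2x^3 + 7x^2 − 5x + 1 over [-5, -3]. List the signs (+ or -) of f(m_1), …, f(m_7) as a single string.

f(-4) = 5 > 0, so the root lies in [-5, -4]
f(-4.5) = -17 < 0, so the root lies in [-4.5, -4]
f(-4.25) = -4.84375 < 0, so the root lies in [-4.25, -4]
f(-4.125) = 0.3555 > 0, so the root lies in [-4.25, -4.125]
f(-4.1875) = -2.1733 < 0, so the root lies in [-4.1875, -4.125]
f(-4.15625) = -0.8914 < 0, so the root lies in [-4.15625, -4.125]
f(-4.140625) = -0.2636 < 0, so the root lies in [-4.140625, -4.125]

+--+---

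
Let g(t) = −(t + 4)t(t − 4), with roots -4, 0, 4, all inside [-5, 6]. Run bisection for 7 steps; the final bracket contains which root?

4

t = 0.5 gives g = 7.875, positive; keep [0.5, 6]
t = 3.25 gives g = 17.671875, positive; keep [3.25, 6]
t = 4.625 gives g = -24.931641, negative; keep [3.25, 4.625]
t = 3.9375 gives g = 1.9534, positive; keep [3.9375, 4.625]
t = 4.28125 gives g = -9.9715, negative; keep [3.9375, 4.28125]
t = 4.109375 gives g = -3.6449, negative; keep [3.9375, 4.109375]
t = 4.0234375 gives g = -0.7566, negative; keep [3.9375, 4.0234375]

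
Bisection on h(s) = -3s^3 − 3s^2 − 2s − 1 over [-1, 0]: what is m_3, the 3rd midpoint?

-0.625

h(-0.5) = -0.375 < 0, so the root lies in [-1, -0.5]
h(-0.75) = 0.078125 > 0, so the root lies in [-0.75, -0.5]
h(-0.625) = -0.189453 < 0, so the root lies in [-0.75, -0.625]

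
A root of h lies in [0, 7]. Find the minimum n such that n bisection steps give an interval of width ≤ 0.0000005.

24

Width after n steps is 7/2^n. Need 2^n ≥ 7/0.0000005 = 14000000.
2^23 = 8388608 < 14000000 ≤ 2^24 = 16777216, so n = 24.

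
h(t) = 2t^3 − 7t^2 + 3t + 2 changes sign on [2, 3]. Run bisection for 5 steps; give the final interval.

m = 2.5, h(m) = -3 (−); new bracket [2.5, 3]
m = 2.75, h(m) = -1.09375 (−); new bracket [2.75, 3]
m = 2.875, h(m) = 0.292969 (+); new bracket [2.75, 2.875]
m = 2.8125, h(m) = -0.439 (−); new bracket [2.8125, 2.875]
m = 2.84375, h(m) = -0.0828 (−); new bracket [2.84375, 2.875]

[2.84375, 2.875]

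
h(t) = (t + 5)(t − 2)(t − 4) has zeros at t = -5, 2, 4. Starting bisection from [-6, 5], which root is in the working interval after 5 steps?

m = -0.5, h(m) = 50.625 (+); new bracket [-6, -0.5]
m = -3.25, h(m) = 66.609375 (+); new bracket [-6, -3.25]
m = -4.625, h(m) = 21.427734 (+); new bracket [-6, -4.625]
m = -5.3125, h(m) = -21.2805 (−); new bracket [-5.3125, -4.625]
m = -4.96875, h(m) = 1.9532 (+); new bracket [-5.3125, -4.96875]

-5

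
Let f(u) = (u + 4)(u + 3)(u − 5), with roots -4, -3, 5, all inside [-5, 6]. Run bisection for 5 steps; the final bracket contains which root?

f(0.5) = -70.875 < 0, so the root lies in [0.5, 6]
f(3.25) = -79.296875 < 0, so the root lies in [3.25, 6]
f(4.625) = -24.662109 < 0, so the root lies in [4.625, 6]
f(5.3125) = 24.1907 > 0, so the root lies in [4.625, 5.3125]
f(4.96875) = -2.2334 < 0, so the root lies in [4.96875, 5.3125]

5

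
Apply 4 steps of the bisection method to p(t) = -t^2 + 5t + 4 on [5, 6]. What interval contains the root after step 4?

[5.6875, 5.75]

t = 5.5 gives p = 1.25, positive; keep [5.5, 6]
t = 5.75 gives p = -0.3125, negative; keep [5.5, 5.75]
t = 5.625 gives p = 0.484375, positive; keep [5.625, 5.75]
t = 5.6875 gives p = 0.0898, positive; keep [5.6875, 5.75]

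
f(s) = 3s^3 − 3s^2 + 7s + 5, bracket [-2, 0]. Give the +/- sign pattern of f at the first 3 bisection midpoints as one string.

-+-

s = -1 gives f = -8, negative; keep [-1, 0]
s = -0.5 gives f = 0.375, positive; keep [-1, -0.5]
s = -0.75 gives f = -3.203125, negative; keep [-0.75, -0.5]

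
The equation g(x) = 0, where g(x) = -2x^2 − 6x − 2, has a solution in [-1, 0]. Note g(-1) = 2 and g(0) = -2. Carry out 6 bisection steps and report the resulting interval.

[-0.390625, -0.375]

g(-0.5) = 0.5 > 0, so the root lies in [-0.5, 0]
g(-0.25) = -0.625 < 0, so the root lies in [-0.5, -0.25]
g(-0.375) = -0.03125 < 0, so the root lies in [-0.5, -0.375]
g(-0.4375) = 0.2422 > 0, so the root lies in [-0.4375, -0.375]
g(-0.40625) = 0.1074 > 0, so the root lies in [-0.40625, -0.375]
g(-0.390625) = 0.0386 > 0, so the root lies in [-0.390625, -0.375]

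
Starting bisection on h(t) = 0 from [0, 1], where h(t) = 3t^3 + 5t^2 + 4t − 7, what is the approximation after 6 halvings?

h(0.5) = -3.375 < 0, so the root lies in [0.5, 1]
h(0.75) = 0.078125 > 0, so the root lies in [0.5, 0.75]
h(0.625) = -1.814453 < 0, so the root lies in [0.625, 0.75]
h(0.6875) = -0.9119 < 0, so the root lies in [0.6875, 0.75]
h(0.71875) = -0.4281 < 0, so the root lies in [0.71875, 0.75]
h(0.734375) = -0.1778 < 0, so the root lies in [0.734375, 0.75]

0.734375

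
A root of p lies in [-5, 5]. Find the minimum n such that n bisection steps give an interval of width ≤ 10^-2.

Width after n steps is 10/2^n. Need 2^n ≥ 10/10^-2 = 1000.
2^9 = 512 < 1000 ≤ 2^10 = 1024, so n = 10.

10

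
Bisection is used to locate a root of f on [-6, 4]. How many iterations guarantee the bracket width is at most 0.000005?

Width after n steps is 10/2^n. Need 2^n ≥ 10/0.000005 = 2000000.
2^20 = 1048576 < 2000000 ≤ 2^21 = 2097152, so n = 21.

21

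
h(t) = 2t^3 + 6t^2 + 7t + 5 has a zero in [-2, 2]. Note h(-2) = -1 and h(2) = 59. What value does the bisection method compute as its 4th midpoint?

t = 0 gives h = 5, positive; keep [-2, 0]
t = -1 gives h = 2, positive; keep [-2, -1]
t = -1.5 gives h = 1.25, positive; keep [-2, -1.5]
t = -1.75 gives h = 0.4062, positive; keep [-2, -1.75]

-1.75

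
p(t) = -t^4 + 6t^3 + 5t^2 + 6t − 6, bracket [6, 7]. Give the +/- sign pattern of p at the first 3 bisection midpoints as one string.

++-

m = 6.5, p(m) = 106.9375 (+); new bracket [6.5, 7]
m = 6.75, p(m) = 31.652344 (+); new bracket [6.75, 7]
m = 6.875, p(m) = -12.75415 (−); new bracket [6.75, 6.875]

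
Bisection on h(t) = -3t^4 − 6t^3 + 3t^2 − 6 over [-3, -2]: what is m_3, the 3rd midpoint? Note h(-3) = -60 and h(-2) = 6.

-2.375

midpoint -2.5: h = -10.6875 < 0 → [-2.5, -2]
midpoint -2.25: h = 0.644531 > 0 → [-2.5, -2.25]
midpoint -2.375: h = -4.14917 < 0 → [-2.375, -2.25]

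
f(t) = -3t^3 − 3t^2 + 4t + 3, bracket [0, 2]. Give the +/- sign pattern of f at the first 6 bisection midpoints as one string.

m = 1, f(m) = 1 (+); new bracket [1, 2]
m = 1.5, f(m) = -7.875 (−); new bracket [1, 1.5]
m = 1.25, f(m) = -2.546875 (−); new bracket [1, 1.25]
m = 1.125, f(m) = -0.5684 (−); new bracket [1, 1.125]
m = 1.0625, f(m) = 0.2649 (+); new bracket [1.0625, 1.125]
m = 1.09375, f(m) = -0.1392 (−); new bracket [1.0625, 1.09375]

+---+-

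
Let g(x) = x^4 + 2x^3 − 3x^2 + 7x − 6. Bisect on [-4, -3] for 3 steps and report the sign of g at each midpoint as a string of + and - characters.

-++

x = -3.5 gives g = -2.9375, negative; keep [-4, -3.5]
x = -3.75 gives g = 17.847656, positive; keep [-3.75, -3.5]
x = -3.625 gives g = 6.609619, positive; keep [-3.625, -3.5]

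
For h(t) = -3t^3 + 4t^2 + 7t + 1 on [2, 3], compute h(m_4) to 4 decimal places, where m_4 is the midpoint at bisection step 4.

midpoint 2.5: h = -3.375 < 0 → [2, 2.5]
midpoint 2.25: h = 2.828125 > 0 → [2.25, 2.5]
midpoint 2.375: h = -0.001953 < 0 → [2.25, 2.375]
midpoint 2.3125: h = 1.4788 > 0 → [2.3125, 2.375]

1.4788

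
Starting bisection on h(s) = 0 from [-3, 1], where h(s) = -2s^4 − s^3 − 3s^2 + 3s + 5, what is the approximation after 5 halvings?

-0.875

m = -1, h(m) = -2 (−); new bracket [-1, 1]
m = 0, h(m) = 5 (+); new bracket [-1, 0]
m = -0.5, h(m) = 2.75 (+); new bracket [-1, -0.5]
m = -0.75, h(m) = 0.8516 (+); new bracket [-1, -0.75]
m = -0.875, h(m) = -0.4243 (−); new bracket [-0.875, -0.75]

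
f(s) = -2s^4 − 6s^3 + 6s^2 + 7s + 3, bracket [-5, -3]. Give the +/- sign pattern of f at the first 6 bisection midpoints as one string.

-+--++

f(-4) = -57 < 0, so the root lies in [-4, -3]
f(-3.5) = 9.125 > 0, so the root lies in [-4, -3.5]
f(-3.75) = -17.976562 < 0, so the root lies in [-3.75, -3.5]
f(-3.625) = -3.0747 < 0, so the root lies in [-3.625, -3.5]
f(-3.5625) = 3.3462 > 0, so the root lies in [-3.625, -3.5625]
f(-3.59375) = 0.218 > 0, so the root lies in [-3.625, -3.59375]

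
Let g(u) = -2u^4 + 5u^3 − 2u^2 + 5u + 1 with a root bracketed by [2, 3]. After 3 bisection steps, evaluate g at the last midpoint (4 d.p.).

u = 2.5 gives g = 1, positive; keep [2.5, 3]
u = 2.75 gives g = -10.773438, negative; keep [2.5, 2.75]
u = 2.625 gives g = -4.178223, negative; keep [2.5, 2.625]

-4.1782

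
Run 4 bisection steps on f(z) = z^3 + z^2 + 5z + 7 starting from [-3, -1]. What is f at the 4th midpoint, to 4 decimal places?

-0.5840

m = -2, f(m) = -7 (−); new bracket [-2, -1]
m = -1.5, f(m) = -1.625 (−); new bracket [-1.5, -1]
m = -1.25, f(m) = 0.359375 (+); new bracket [-1.5, -1.25]
m = -1.375, f(m) = -0.584 (−); new bracket [-1.375, -1.25]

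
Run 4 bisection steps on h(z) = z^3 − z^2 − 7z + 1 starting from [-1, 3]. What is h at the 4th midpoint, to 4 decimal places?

h(1) = -6 < 0, so the root lies in [-1, 1]
h(0) = 1 > 0, so the root lies in [0, 1]
h(0.5) = -2.625 < 0, so the root lies in [0, 0.5]
h(0.25) = -0.7969 < 0, so the root lies in [0, 0.25]

-0.7969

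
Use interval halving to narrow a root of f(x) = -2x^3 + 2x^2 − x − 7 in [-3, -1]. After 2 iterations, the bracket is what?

x = -2 gives f = 19, positive; keep [-2, -1]
x = -1.5 gives f = 5.75, positive; keep [-1.5, -1]

[-1.5, -1]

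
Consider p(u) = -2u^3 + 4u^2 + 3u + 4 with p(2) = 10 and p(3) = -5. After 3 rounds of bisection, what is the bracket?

[2.75, 2.875]

m = 2.5, p(m) = 5.25 (+); new bracket [2.5, 3]
m = 2.75, p(m) = 0.90625 (+); new bracket [2.75, 3]
m = 2.875, p(m) = -1.839844 (−); new bracket [2.75, 2.875]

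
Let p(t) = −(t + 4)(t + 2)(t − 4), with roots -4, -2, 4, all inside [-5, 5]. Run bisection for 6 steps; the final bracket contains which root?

t = 0 gives p = 32, positive; keep [0, 5]
t = 2.5 gives p = 43.875, positive; keep [2.5, 5]
t = 3.75 gives p = 11.140625, positive; keep [3.75, 5]
t = 4.375 gives p = -20.0215, negative; keep [3.75, 4.375]
t = 4.0625 gives p = -3.0549, negative; keep [3.75, 4.0625]
t = 3.90625 gives p = 4.3778, positive; keep [3.90625, 4.0625]

4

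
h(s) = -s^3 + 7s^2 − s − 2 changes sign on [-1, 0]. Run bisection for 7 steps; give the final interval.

h(-0.5) = 0.375 > 0, so the root lies in [-0.5, 0]
h(-0.25) = -1.296875 < 0, so the root lies in [-0.5, -0.25]
h(-0.375) = -0.587891 < 0, so the root lies in [-0.5, -0.375]
h(-0.4375) = -0.1389 < 0, so the root lies in [-0.5, -0.4375]
h(-0.46875) = 0.1098 > 0, so the root lies in [-0.46875, -0.4375]
h(-0.453125) = -0.0166 < 0, so the root lies in [-0.46875, -0.453125]
h(-0.4609375) = 0.0461 > 0, so the root lies in [-0.4609375, -0.453125]

[-0.4609375, -0.453125]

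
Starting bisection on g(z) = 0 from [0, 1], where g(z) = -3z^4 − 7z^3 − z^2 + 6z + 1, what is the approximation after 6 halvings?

0.828125

g(0.5) = 2.6875 > 0, so the root lies in [0.5, 1]
g(0.75) = 1.035156 > 0, so the root lies in [0.75, 1]
g(0.875) = -0.963623 < 0, so the root lies in [0.75, 0.875]
g(0.8125) = 0.1528 > 0, so the root lies in [0.8125, 0.875]
g(0.84375) = -0.3746 < 0, so the root lies in [0.8125, 0.84375]
g(0.828125) = -0.1034 < 0, so the root lies in [0.8125, 0.828125]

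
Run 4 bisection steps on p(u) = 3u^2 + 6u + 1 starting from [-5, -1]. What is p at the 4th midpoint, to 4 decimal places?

midpoint -3: p = 10 > 0 → [-3, -1]
midpoint -2: p = 1 > 0 → [-2, -1]
midpoint -1.5: p = -1.25 < 0 → [-2, -1.5]
midpoint -1.75: p = -0.3125 < 0 → [-2, -1.75]

-0.3125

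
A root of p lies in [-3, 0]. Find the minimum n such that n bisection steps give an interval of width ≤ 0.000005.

20

Width after n steps is 3/2^n. Need 2^n ≥ 3/0.000005 = 600000.
2^19 = 524288 < 600000 ≤ 2^20 = 1048576, so n = 20.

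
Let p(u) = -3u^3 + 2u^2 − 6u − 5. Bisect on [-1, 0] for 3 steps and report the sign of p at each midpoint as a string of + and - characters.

-++

u = -0.5 gives p = -1.125, negative; keep [-1, -0.5]
u = -0.75 gives p = 1.890625, positive; keep [-0.75, -0.5]
u = -0.625 gives p = 0.263672, positive; keep [-0.625, -0.5]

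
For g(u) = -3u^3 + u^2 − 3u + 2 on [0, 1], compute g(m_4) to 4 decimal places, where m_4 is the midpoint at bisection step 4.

0.0950

midpoint 0.5: g = 0.375 > 0 → [0.5, 1]
midpoint 0.75: g = -0.953125 < 0 → [0.5, 0.75]
midpoint 0.625: g = -0.216797 < 0 → [0.5, 0.625]
midpoint 0.5625: g = 0.095 > 0 → [0.5625, 0.625]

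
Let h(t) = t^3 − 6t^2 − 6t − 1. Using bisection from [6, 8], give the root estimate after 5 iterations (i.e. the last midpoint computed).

midpoint 7: h = 6 > 0 → [6, 7]
midpoint 6.5: h = -18.875 < 0 → [6.5, 7]
midpoint 6.75: h = -7.328125 < 0 → [6.75, 7]
midpoint 6.875: h = -0.8926 < 0 → [6.875, 7]
midpoint 6.9375: h = 2.4958 > 0 → [6.875, 6.9375]

6.9375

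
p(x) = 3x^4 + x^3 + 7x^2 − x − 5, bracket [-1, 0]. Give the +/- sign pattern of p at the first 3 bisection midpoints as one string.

x = -0.5 gives p = -2.6875, negative; keep [-1, -0.5]
x = -0.75 gives p = 0.214844, positive; keep [-0.75, -0.5]
x = -0.625 gives p = -1.427002, negative; keep [-0.75, -0.625]

-+-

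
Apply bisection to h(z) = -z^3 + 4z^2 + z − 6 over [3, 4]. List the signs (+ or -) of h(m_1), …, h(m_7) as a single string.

z = 3.5 gives h = 3.625, positive; keep [3.5, 4]
z = 3.75 gives h = 1.265625, positive; keep [3.75, 4]
z = 3.875 gives h = -0.248047, negative; keep [3.75, 3.875]
z = 3.8125 gives h = 0.5378, positive; keep [3.8125, 3.875]
z = 3.84375 gives h = 0.1523, positive; keep [3.84375, 3.875]
z = 3.859375 gives h = -0.046, negative; keep [3.84375, 3.859375]
z = 3.8515625 gives h = 0.0536, positive; keep [3.8515625, 3.859375]

++-++-+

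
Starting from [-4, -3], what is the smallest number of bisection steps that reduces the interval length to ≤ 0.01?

7

Width after n steps is 1/2^n. Need 2^n ≥ 1/0.01 = 100.
2^6 = 64 < 100 ≤ 2^7 = 128, so n = 7.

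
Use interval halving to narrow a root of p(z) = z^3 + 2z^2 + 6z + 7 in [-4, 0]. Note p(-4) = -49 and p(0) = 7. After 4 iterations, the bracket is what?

[-1.5, -1.25]

midpoint -2: p = -5 < 0 → [-2, 0]
midpoint -1: p = 2 > 0 → [-2, -1]
midpoint -1.5: p = -0.875 < 0 → [-1.5, -1]
midpoint -1.25: p = 0.6719 > 0 → [-1.5, -1.25]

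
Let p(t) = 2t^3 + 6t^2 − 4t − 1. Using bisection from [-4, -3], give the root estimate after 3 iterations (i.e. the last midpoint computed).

-3.625

m = -3.5, p(m) = 0.75 (+); new bracket [-4, -3.5]
m = -3.75, p(m) = -7.09375 (−); new bracket [-3.75, -3.5]
m = -3.625, p(m) = -2.925781 (−); new bracket [-3.625, -3.5]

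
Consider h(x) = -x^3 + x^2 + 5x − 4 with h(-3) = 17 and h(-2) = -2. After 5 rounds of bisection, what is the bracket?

[-2.1875, -2.15625]

m = -2.5, h(m) = 5.375 (+); new bracket [-2.5, -2]
m = -2.25, h(m) = 1.203125 (+); new bracket [-2.25, -2]
m = -2.125, h(m) = -0.513672 (−); new bracket [-2.25, -2.125]
m = -2.1875, h(m) = 0.3152 (+); new bracket [-2.1875, -2.125]
m = -2.15625, h(m) = -0.1065 (−); new bracket [-2.1875, -2.15625]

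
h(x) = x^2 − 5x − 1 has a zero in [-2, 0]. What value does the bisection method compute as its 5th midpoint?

-0.1875

h(-1) = 5 > 0, so the root lies in [-1, 0]
h(-0.5) = 1.75 > 0, so the root lies in [-0.5, 0]
h(-0.25) = 0.3125 > 0, so the root lies in [-0.25, 0]
h(-0.125) = -0.3594 < 0, so the root lies in [-0.25, -0.125]
h(-0.1875) = -0.0273 < 0, so the root lies in [-0.25, -0.1875]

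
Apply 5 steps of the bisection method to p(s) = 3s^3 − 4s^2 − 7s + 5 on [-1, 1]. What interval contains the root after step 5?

m = 0, p(m) = 5 (+); new bracket [0, 1]
m = 0.5, p(m) = 0.875 (+); new bracket [0.5, 1]
m = 0.75, p(m) = -1.234375 (−); new bracket [0.5, 0.75]
m = 0.625, p(m) = -0.2051 (−); new bracket [0.5, 0.625]
m = 0.5625, p(m) = 0.3308 (+); new bracket [0.5625, 0.625]

[0.5625, 0.625]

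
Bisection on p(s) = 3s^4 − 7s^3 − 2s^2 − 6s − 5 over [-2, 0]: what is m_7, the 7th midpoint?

-0.609375

s = -1 gives p = 9, positive; keep [-1, 0]
s = -0.5 gives p = -1.4375, negative; keep [-1, -0.5]
s = -0.75 gives p = 2.277344, positive; keep [-0.75, -0.5]
s = -0.625 gives p = 0.1355, positive; keep [-0.625, -0.5]
s = -0.5625 gives p = -0.7116, negative; keep [-0.625, -0.5625]
s = -0.59375 gives p = -0.3045, negative; keep [-0.625, -0.59375]
s = -0.609375 gives p = -0.0888, negative; keep [-0.625, -0.609375]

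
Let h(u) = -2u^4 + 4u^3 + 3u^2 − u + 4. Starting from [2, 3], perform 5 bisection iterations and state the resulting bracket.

[2.59375, 2.625]

midpoint 2.5: h = 4.625 > 0 → [2.5, 3]
midpoint 2.75: h = -7.257812 < 0 → [2.5, 2.75]
midpoint 2.625: h = -0.562988 < 0 → [2.5, 2.625]
midpoint 2.5625: h = 2.207 > 0 → [2.5625, 2.625]
midpoint 2.59375: h = 0.8675 > 0 → [2.59375, 2.625]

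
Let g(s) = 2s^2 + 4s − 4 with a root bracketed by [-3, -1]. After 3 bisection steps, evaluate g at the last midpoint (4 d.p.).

0.1250

g(-2) = -4 < 0, so the root lies in [-3, -2]
g(-2.5) = -1.5 < 0, so the root lies in [-3, -2.5]
g(-2.75) = 0.125 > 0, so the root lies in [-2.75, -2.5]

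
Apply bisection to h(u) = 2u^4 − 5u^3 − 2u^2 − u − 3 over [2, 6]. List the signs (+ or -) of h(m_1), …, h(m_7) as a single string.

++----+

h(4) = 153 > 0, so the root lies in [2, 4]
h(3) = 3 > 0, so the root lies in [2, 3]
h(2.5) = -18 < 0, so the root lies in [2.5, 3]
h(2.75) = -10.4766 < 0, so the root lies in [2.75, 3]
h(2.875) = -4.5835 < 0, so the root lies in [2.875, 3]
h(2.9375) = -1.0163 < 0, so the root lies in [2.9375, 3]
h(2.96875) = 0.934 > 0, so the root lies in [2.9375, 2.96875]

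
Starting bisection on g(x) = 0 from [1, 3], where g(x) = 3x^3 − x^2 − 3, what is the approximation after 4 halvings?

x = 2 gives g = 17, positive; keep [1, 2]
x = 1.5 gives g = 4.875, positive; keep [1, 1.5]
x = 1.25 gives g = 1.296875, positive; keep [1, 1.25]
x = 1.125 gives g = 0.0059, positive; keep [1, 1.125]

1.125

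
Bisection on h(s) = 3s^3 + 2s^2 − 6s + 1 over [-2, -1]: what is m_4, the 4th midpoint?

-1.8125

midpoint -1.5: h = 4.375 > 0 → [-2, -1.5]
midpoint -1.75: h = 1.546875 > 0 → [-2, -1.75]
midpoint -1.875: h = -0.494141 < 0 → [-1.875, -1.75]
midpoint -1.8125: h = 0.5823 > 0 → [-1.875, -1.8125]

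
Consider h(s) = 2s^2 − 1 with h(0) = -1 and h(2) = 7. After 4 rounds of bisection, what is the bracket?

m = 1, h(m) = 1 (+); new bracket [0, 1]
m = 0.5, h(m) = -0.5 (−); new bracket [0.5, 1]
m = 0.75, h(m) = 0.125 (+); new bracket [0.5, 0.75]
m = 0.625, h(m) = -0.2188 (−); new bracket [0.625, 0.75]

[0.625, 0.75]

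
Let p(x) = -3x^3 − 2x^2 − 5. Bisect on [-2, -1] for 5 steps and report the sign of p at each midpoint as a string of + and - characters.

+---+

x = -1.5 gives p = 0.625, positive; keep [-1.5, -1]
x = -1.25 gives p = -2.265625, negative; keep [-1.5, -1.25]
x = -1.375 gives p = -0.982422, negative; keep [-1.5, -1.375]
x = -1.4375 gives p = -0.2214, negative; keep [-1.5, -1.4375]
x = -1.46875 gives p = 0.1908, positive; keep [-1.46875, -1.4375]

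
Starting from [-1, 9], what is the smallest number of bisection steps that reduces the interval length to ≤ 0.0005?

Width after n steps is 10/2^n. Need 2^n ≥ 10/0.0005 = 20000.
2^14 = 16384 < 20000 ≤ 2^15 = 32768, so n = 15.

15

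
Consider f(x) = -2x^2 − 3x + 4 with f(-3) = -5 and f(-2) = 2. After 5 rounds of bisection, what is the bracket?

[-2.375, -2.34375]

midpoint -2.5: f = -1 < 0 → [-2.5, -2]
midpoint -2.25: f = 0.625 > 0 → [-2.5, -2.25]
midpoint -2.375: f = -0.15625 < 0 → [-2.375, -2.25]
midpoint -2.3125: f = 0.2422 > 0 → [-2.375, -2.3125]
midpoint -2.34375: f = 0.0449 > 0 → [-2.375, -2.34375]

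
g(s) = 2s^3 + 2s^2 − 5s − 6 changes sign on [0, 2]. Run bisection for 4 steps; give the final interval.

midpoint 1: g = -7 < 0 → [1, 2]
midpoint 1.5: g = -2.25 < 0 → [1.5, 2]
midpoint 1.75: g = 2.09375 > 0 → [1.5, 1.75]
midpoint 1.625: g = -0.2617 < 0 → [1.625, 1.75]

[1.625, 1.75]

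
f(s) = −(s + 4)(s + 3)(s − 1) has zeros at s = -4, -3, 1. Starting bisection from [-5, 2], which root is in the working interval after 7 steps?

m = -1.5, f(m) = 9.375 (+); new bracket [-1.5, 2]
m = 0.25, f(m) = 10.359375 (+); new bracket [0.25, 2]
m = 1.125, f(m) = -2.642578 (−); new bracket [0.25, 1.125]
m = 0.6875, f(m) = 5.4016 (+); new bracket [0.6875, 1.125]
m = 0.90625, f(m) = 1.7967 (+); new bracket [0.90625, 1.125]
m = 1.015625, f(m) = -0.3147 (−); new bracket [0.90625, 1.015625]
m = 0.9609375, f(m) = 0.7676 (+); new bracket [0.9609375, 1.015625]

1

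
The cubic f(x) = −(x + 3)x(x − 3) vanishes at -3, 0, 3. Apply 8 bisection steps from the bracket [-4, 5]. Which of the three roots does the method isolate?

3

x = 0.5 gives f = 4.375, positive; keep [0.5, 5]
x = 2.75 gives f = 3.953125, positive; keep [2.75, 5]
x = 3.875 gives f = -23.310547, negative; keep [2.75, 3.875]
x = 3.3125 gives f = -6.5344, negative; keep [2.75, 3.3125]
x = 3.03125 gives f = -0.5713, negative; keep [2.75, 3.03125]
x = 2.890625 gives f = 1.8624, positive; keep [2.890625, 3.03125]
x = 2.9609375 gives f = 0.6895, positive; keep [2.9609375, 3.03125]
x = 2.99609375 gives f = 0.0702, positive; keep [2.99609375, 3.03125]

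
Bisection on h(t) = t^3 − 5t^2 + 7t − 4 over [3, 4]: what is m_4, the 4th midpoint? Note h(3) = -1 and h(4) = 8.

midpoint 3.5: h = 2.125 > 0 → [3, 3.5]
midpoint 3.25: h = 0.265625 > 0 → [3, 3.25]
midpoint 3.125: h = -0.435547 < 0 → [3.125, 3.25]
midpoint 3.1875: h = -0.1028 < 0 → [3.1875, 3.25]

3.1875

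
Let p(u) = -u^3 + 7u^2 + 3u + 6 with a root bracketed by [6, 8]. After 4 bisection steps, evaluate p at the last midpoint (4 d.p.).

-7.4629

midpoint 7: p = 27 > 0 → [7, 8]
midpoint 7.5: p = 0.375 > 0 → [7.5, 8]
midpoint 7.75: p = -15.796875 < 0 → [7.5, 7.75]
midpoint 7.625: p = -7.4629 < 0 → [7.5, 7.625]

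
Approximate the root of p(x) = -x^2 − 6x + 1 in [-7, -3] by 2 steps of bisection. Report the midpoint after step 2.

midpoint -5: p = 6 > 0 → [-7, -5]
midpoint -6: p = 1 > 0 → [-7, -6]

-6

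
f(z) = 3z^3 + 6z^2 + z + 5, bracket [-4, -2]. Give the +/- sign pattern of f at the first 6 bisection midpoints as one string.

---++-

midpoint -3: f = -25 < 0 → [-3, -2]
midpoint -2.5: f = -6.875 < 0 → [-2.5, -2]
midpoint -2.25: f = -1.046875 < 0 → [-2.25, -2]
midpoint -2.125: f = 1.1816 > 0 → [-2.25, -2.125]
midpoint -2.1875: f = 0.1208 > 0 → [-2.25, -2.1875]
midpoint -2.21875: f = -0.4494 < 0 → [-2.21875, -2.1875]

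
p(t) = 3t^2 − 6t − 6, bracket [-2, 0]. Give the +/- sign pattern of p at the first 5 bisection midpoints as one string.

p(-1) = 3 > 0, so the root lies in [-1, 0]
p(-0.5) = -2.25 < 0, so the root lies in [-1, -0.5]
p(-0.75) = 0.1875 > 0, so the root lies in [-0.75, -0.5]
p(-0.625) = -1.0781 < 0, so the root lies in [-0.75, -0.625]
p(-0.6875) = -0.457 < 0, so the root lies in [-0.75, -0.6875]

+-+--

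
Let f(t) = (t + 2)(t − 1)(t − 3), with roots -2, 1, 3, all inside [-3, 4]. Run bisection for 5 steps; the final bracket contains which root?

midpoint 0.5: f = 3.125 > 0 → [-3, 0.5]
midpoint -1.25: f = 7.171875 > 0 → [-3, -1.25]
midpoint -2.125: f = -2.001953 < 0 → [-2.125, -1.25]
midpoint -1.6875: f = 3.9368 > 0 → [-2.125, -1.6875]
midpoint -1.90625: f = 1.3368 > 0 → [-2.125, -1.90625]

-2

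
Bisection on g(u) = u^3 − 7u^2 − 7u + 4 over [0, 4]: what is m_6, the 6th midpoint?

0.4375

u = 2 gives g = -30, negative; keep [0, 2]
u = 1 gives g = -9, negative; keep [0, 1]
u = 0.5 gives g = -1.125, negative; keep [0, 0.5]
u = 0.25 gives g = 1.8281, positive; keep [0.25, 0.5]
u = 0.375 gives g = 0.4434, positive; keep [0.375, 0.5]
u = 0.4375 gives g = -0.3186, negative; keep [0.375, 0.4375]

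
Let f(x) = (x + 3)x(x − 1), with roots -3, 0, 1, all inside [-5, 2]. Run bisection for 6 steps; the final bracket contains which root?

f(-1.5) = 5.625 > 0, so the root lies in [-5, -1.5]
f(-3.25) = -3.453125 < 0, so the root lies in [-3.25, -1.5]
f(-2.375) = 5.009766 > 0, so the root lies in [-3.25, -2.375]
f(-2.8125) = 2.0105 > 0, so the root lies in [-3.25, -2.8125]
f(-3.03125) = -0.3819 < 0, so the root lies in [-3.03125, -2.8125]
f(-2.921875) = 0.8953 > 0, so the root lies in [-3.03125, -2.921875]

-3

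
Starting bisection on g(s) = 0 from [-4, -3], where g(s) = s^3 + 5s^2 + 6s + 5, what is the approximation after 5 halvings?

midpoint -3.5: g = 2.375 > 0 → [-4, -3.5]
midpoint -3.75: g = 0.078125 > 0 → [-4, -3.75]
midpoint -3.875: g = -1.357422 < 0 → [-3.875, -3.75]
midpoint -3.8125: g = -0.6145 < 0 → [-3.8125, -3.75]
midpoint -3.78125: g = -0.262 < 0 → [-3.78125, -3.75]

-3.78125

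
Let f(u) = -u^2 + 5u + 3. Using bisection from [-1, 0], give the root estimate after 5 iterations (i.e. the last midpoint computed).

-0.53125

u = -0.5 gives f = 0.25, positive; keep [-1, -0.5]
u = -0.75 gives f = -1.3125, negative; keep [-0.75, -0.5]
u = -0.625 gives f = -0.515625, negative; keep [-0.625, -0.5]
u = -0.5625 gives f = -0.1289, negative; keep [-0.5625, -0.5]
u = -0.53125 gives f = 0.0615, positive; keep [-0.5625, -0.53125]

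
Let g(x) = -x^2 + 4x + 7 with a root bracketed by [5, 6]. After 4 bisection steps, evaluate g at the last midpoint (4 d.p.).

0.0273

x = 5.5 gives g = -1.25, negative; keep [5, 5.5]
x = 5.25 gives g = 0.4375, positive; keep [5.25, 5.5]
x = 5.375 gives g = -0.390625, negative; keep [5.25, 5.375]
x = 5.3125 gives g = 0.0273, positive; keep [5.3125, 5.375]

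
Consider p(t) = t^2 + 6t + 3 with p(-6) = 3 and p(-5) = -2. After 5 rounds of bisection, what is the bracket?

t = -5.5 gives p = 0.25, positive; keep [-5.5, -5]
t = -5.25 gives p = -0.9375, negative; keep [-5.5, -5.25]
t = -5.375 gives p = -0.359375, negative; keep [-5.5, -5.375]
t = -5.4375 gives p = -0.0586, negative; keep [-5.5, -5.4375]
t = -5.46875 gives p = 0.0947, positive; keep [-5.46875, -5.4375]

[-5.46875, -5.4375]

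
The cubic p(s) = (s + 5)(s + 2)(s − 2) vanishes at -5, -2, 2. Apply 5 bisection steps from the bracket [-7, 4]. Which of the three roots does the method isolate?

m = -1.5, p(m) = -6.125 (−); new bracket [-1.5, 4]
m = 1.25, p(m) = -15.234375 (−); new bracket [1.25, 4]
m = 2.625, p(m) = 22.041016 (+); new bracket [1.25, 2.625]
m = 1.9375, p(m) = -1.7073 (−); new bracket [1.9375, 2.625]
m = 2.28125, p(m) = 8.7674 (+); new bracket [1.9375, 2.28125]

2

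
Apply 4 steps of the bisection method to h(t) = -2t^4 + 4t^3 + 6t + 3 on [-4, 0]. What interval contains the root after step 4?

midpoint -2: h = -73 < 0 → [-2, 0]
midpoint -1: h = -9 < 0 → [-1, 0]
midpoint -0.5: h = -0.625 < 0 → [-0.5, 0]
midpoint -0.25: h = 1.4297 > 0 → [-0.5, -0.25]

[-0.5, -0.25]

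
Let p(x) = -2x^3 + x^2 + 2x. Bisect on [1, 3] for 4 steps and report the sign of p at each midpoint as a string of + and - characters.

--+-

midpoint 2: p = -8 < 0 → [1, 2]
midpoint 1.5: p = -1.5 < 0 → [1, 1.5]
midpoint 1.25: p = 0.15625 > 0 → [1.25, 1.5]
midpoint 1.375: p = -0.5586 < 0 → [1.25, 1.375]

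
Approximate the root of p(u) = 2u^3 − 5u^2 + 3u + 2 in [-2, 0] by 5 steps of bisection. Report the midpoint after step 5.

-0.4375

m = -1, p(m) = -8 (−); new bracket [-1, 0]
m = -0.5, p(m) = -1 (−); new bracket [-0.5, 0]
m = -0.25, p(m) = 0.90625 (+); new bracket [-0.5, -0.25]
m = -0.375, p(m) = 0.0664 (+); new bracket [-0.5, -0.375]
m = -0.4375, p(m) = -0.437 (−); new bracket [-0.4375, -0.375]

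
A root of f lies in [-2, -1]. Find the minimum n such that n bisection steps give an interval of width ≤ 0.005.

Width after n steps is 1/2^n. Need 2^n ≥ 1/0.005 = 200.
2^7 = 128 < 200 ≤ 2^8 = 256, so n = 8.

8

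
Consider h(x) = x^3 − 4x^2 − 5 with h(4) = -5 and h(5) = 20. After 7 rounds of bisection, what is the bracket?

[4.2734375, 4.28125]

midpoint 4.5: h = 5.125 > 0 → [4, 4.5]
midpoint 4.25: h = -0.484375 < 0 → [4.25, 4.5]
midpoint 4.375: h = 2.177734 > 0 → [4.25, 4.375]
midpoint 4.3125: h = 0.8118 > 0 → [4.25, 4.3125]
midpoint 4.28125: h = 0.1551 > 0 → [4.25, 4.28125]
midpoint 4.265625: h = -0.1668 < 0 → [4.265625, 4.28125]
midpoint 4.2734375: h = -0.0064 < 0 → [4.2734375, 4.28125]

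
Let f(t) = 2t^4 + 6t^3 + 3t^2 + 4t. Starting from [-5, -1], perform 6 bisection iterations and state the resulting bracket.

[-2.75, -2.6875]

m = -3, f(m) = 15 (+); new bracket [-3, -1]
m = -2, f(m) = -12 (−); new bracket [-3, -2]
m = -2.5, f(m) = -6.875 (−); new bracket [-3, -2.5]
m = -2.75, f(m) = 1.2891 (+); new bracket [-2.75, -2.5]
m = -2.625, f(m) = -3.394 (−); new bracket [-2.75, -2.625]
m = -2.6875, f(m) = -1.2138 (−); new bracket [-2.75, -2.6875]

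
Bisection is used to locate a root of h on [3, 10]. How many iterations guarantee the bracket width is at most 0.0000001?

Width after n steps is 7/2^n. Need 2^n ≥ 7/0.0000001 = 70000000.
2^26 = 67108864 < 70000000 ≤ 2^27 = 134217728, so n = 27.

27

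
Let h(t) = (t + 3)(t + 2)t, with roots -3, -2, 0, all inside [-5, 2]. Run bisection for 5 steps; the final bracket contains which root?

h(-1.5) = -1.125 < 0, so the root lies in [-1.5, 2]
h(0.25) = 1.828125 > 0, so the root lies in [-1.5, 0.25]
h(-0.625) = -2.041016 < 0, so the root lies in [-0.625, 0.25]
h(-0.1875) = -0.9558 < 0, so the root lies in [-0.1875, 0.25]
h(0.03125) = 0.1924 > 0, so the root lies in [-0.1875, 0.03125]

0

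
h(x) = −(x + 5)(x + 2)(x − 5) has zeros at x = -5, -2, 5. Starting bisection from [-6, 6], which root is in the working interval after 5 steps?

h(0) = 50 > 0, so the root lies in [0, 6]
h(3) = 80 > 0, so the root lies in [3, 6]
h(4.5) = 30.875 > 0, so the root lies in [4.5, 6]
h(5.25) = -18.5781 < 0, so the root lies in [4.5, 5.25]
h(4.875) = 8.4863 > 0, so the root lies in [4.875, 5.25]

5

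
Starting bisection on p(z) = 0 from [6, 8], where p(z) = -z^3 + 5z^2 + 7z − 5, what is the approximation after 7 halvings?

z = 7 gives p = -54, negative; keep [6, 7]
z = 6.5 gives p = -22.875, negative; keep [6, 6.5]
z = 6.25 gives p = -10.078125, negative; keep [6, 6.25]
z = 6.125 gives p = -4.3301, negative; keep [6, 6.125]
z = 6.0625 gives p = -1.6135, negative; keep [6, 6.0625]
z = 6.03125 gives p = -0.294, negative; keep [6, 6.03125]
z = 6.015625 gives p = 0.3562, positive; keep [6.015625, 6.03125]

6.015625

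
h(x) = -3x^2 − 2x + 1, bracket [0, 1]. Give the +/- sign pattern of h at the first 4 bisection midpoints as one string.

-+-+

midpoint 0.5: h = -0.75 < 0 → [0, 0.5]
midpoint 0.25: h = 0.3125 > 0 → [0.25, 0.5]
midpoint 0.375: h = -0.171875 < 0 → [0.25, 0.375]
midpoint 0.3125: h = 0.082 > 0 → [0.3125, 0.375]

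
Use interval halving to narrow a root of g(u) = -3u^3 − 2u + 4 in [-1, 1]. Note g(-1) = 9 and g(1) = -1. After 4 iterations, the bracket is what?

[0.875, 1]

midpoint 0: g = 4 > 0 → [0, 1]
midpoint 0.5: g = 2.625 > 0 → [0.5, 1]
midpoint 0.75: g = 1.234375 > 0 → [0.75, 1]
midpoint 0.875: g = 0.2402 > 0 → [0.875, 1]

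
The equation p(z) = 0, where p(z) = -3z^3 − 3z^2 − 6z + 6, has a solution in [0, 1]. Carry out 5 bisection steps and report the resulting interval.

[0.625, 0.65625]

m = 0.5, p(m) = 1.875 (+); new bracket [0.5, 1]
m = 0.75, p(m) = -1.453125 (−); new bracket [0.5, 0.75]
m = 0.625, p(m) = 0.345703 (+); new bracket [0.625, 0.75]
m = 0.6875, p(m) = -0.5178 (−); new bracket [0.625, 0.6875]
m = 0.65625, p(m) = -0.0774 (−); new bracket [0.625, 0.65625]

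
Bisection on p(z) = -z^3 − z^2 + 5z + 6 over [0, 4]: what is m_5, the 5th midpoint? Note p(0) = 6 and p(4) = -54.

z = 2 gives p = 4, positive; keep [2, 4]
z = 3 gives p = -15, negative; keep [2, 3]
z = 2.5 gives p = -3.375, negative; keep [2, 2.5]
z = 2.25 gives p = 0.7969, positive; keep [2.25, 2.5]
z = 2.375 gives p = -1.1621, negative; keep [2.25, 2.375]

2.375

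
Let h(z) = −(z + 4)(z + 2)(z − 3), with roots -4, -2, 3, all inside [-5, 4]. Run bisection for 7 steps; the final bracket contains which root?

3

z = -0.5 gives h = 18.375, positive; keep [-0.5, 4]
z = 1.75 gives h = 26.953125, positive; keep [1.75, 4]
z = 2.875 gives h = 4.189453, positive; keep [2.875, 4]
z = 3.4375 gives h = -17.6931, negative; keep [2.875, 3.4375]
z = 3.15625 gives h = -5.7655, negative; keep [2.875, 3.15625]
z = 3.015625 gives h = -0.5498, negative; keep [2.875, 3.015625]
z = 2.9453125 gives h = 1.8783, positive; keep [2.9453125, 3.015625]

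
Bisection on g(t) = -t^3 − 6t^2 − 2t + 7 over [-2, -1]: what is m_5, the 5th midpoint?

g(-1.5) = -0.125 < 0, so the root lies in [-1.5, -1]
g(-1.25) = 2.078125 > 0, so the root lies in [-1.5, -1.25]
g(-1.375) = 1.005859 > 0, so the root lies in [-1.5, -1.375]
g(-1.4375) = 0.447 > 0, so the root lies in [-1.5, -1.4375]
g(-1.46875) = 0.1626 > 0, so the root lies in [-1.5, -1.46875]

-1.46875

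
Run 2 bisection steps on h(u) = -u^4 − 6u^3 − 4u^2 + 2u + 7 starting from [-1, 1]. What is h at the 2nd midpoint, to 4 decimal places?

6.1875

u = 0 gives h = 7, positive; keep [0, 1]
u = 0.5 gives h = 6.1875, positive; keep [0.5, 1]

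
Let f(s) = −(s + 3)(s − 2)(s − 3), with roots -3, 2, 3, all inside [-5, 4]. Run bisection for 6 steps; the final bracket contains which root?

s = -0.5 gives f = -21.875, negative; keep [-5, -0.5]
s = -2.75 gives f = -6.828125, negative; keep [-5, -2.75]
s = -3.875 gives f = 35.341797, positive; keep [-3.875, -2.75]
s = -3.3125 gives f = 10.4797, positive; keep [-3.3125, -2.75]
s = -3.03125 gives f = 0.9483, positive; keep [-3.03125, -2.75]
s = -2.890625 gives f = -3.151, negative; keep [-3.03125, -2.890625]

-3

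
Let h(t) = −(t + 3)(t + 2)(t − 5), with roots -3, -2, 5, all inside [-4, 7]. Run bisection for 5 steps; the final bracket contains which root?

t = 1.5 gives h = 55.125, positive; keep [1.5, 7]
t = 4.25 gives h = 33.984375, positive; keep [4.25, 7]
t = 5.625 gives h = -41.103516, negative; keep [4.25, 5.625]
t = 4.9375 gives h = 3.4417, positive; keep [4.9375, 5.625]
t = 5.28125 gives h = -16.9588, negative; keep [4.9375, 5.28125]

5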